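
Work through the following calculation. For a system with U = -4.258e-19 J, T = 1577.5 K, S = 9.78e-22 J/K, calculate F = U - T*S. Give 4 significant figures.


Step 1: T*S = 1577.5 * 9.78e-22 = 1.543e-18 J
Step 2: F = U - T*S = -4.258e-19 - 1.543e-18
Step 3: F = -1.969e-18 J

-1.969e-18


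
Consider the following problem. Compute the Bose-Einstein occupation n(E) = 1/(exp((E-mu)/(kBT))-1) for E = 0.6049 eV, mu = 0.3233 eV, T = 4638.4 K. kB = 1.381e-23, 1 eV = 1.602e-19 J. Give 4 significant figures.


Step 1: (E - mu) = 0.2816 eV
Step 2: x = (E-mu)*eV/(kB*T) = 0.2816*1.602e-19/(1.381e-23*4638.4) = 0.7043
Step 3: exp(x) = 2.022
Step 4: n = 1/(exp(x)-1) = 0.9781

0.9781


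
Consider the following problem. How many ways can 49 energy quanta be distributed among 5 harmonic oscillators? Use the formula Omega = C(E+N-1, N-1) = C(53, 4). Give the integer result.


Step 1: Use binomial coefficient C(53, 4)
Step 2: Numerator = 53! / 49!
Step 3: Denominator = 4!
Step 4: Omega = 292825

292825


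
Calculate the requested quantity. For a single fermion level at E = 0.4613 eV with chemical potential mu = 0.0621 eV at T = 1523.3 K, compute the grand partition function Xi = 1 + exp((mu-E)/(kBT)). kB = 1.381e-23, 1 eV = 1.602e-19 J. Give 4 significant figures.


Step 1: (mu - E) = 0.0621 - 0.4613 = -0.3992 eV
Step 2: x = (mu-E)*eV/(kB*T) = -0.3992*1.602e-19/(1.381e-23*1523.3) = -3.04
Step 3: exp(x) = 0.04783
Step 4: Xi = 1 + 0.04783 = 1.048

1.048


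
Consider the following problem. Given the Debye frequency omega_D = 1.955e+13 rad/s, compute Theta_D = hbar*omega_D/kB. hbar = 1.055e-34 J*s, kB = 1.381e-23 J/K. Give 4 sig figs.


Step 1: hbar*omega_D = 1.055e-34 * 1.955e+13 = 2.063e-21 J
Step 2: Theta_D = 2.063e-21 / 1.381e-23
Step 3: Theta_D = 149.4 K

149.4


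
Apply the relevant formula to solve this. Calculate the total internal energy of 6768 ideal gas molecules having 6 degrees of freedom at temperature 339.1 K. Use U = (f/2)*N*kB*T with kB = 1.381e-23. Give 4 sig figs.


Step 1: f/2 = 6/2 = 3.0
Step 2: N*kB*T = 6768*1.381e-23*339.1 = 3.169e-17
Step 3: U = 3.0 * 3.169e-17 = 9.508e-17 J

9.508e-17


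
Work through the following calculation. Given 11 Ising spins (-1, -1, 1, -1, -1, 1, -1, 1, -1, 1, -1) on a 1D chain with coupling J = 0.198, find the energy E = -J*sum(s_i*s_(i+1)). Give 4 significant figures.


Step 1: Nearest-neighbor products: 1, -1, -1, 1, -1, -1, -1, -1, -1, -1
Step 2: Sum of products = -6
Step 3: E = -0.198 * -6 = 1.188

1.188


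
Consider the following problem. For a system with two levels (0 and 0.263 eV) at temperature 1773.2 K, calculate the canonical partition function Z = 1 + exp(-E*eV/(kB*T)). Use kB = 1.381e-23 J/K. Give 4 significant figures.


Step 1: Compute beta*E = E*eV/(kB*T) = 0.263*1.602e-19/(1.381e-23*1773.2) = 1.721
Step 2: exp(-beta*E) = exp(-1.721) = 0.179
Step 3: Z = 1 + 0.179 = 1.179

1.179


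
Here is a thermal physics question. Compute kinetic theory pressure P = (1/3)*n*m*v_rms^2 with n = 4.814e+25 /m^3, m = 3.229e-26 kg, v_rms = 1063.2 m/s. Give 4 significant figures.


Step 1: v_rms^2 = 1063.2^2 = 1.13e+06
Step 2: n*m = 4.814e+25*3.229e-26 = 1.554
Step 3: P = (1/3)*1.554*1.13e+06 = 5.857e+05 Pa

5.857e+05


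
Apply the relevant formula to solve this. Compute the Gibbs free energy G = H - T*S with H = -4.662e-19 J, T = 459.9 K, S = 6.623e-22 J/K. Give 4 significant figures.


Step 1: T*S = 459.9 * 6.623e-22 = 3.046e-19 J
Step 2: G = H - T*S = -4.662e-19 - 3.046e-19
Step 3: G = -7.708e-19 J

-7.708e-19


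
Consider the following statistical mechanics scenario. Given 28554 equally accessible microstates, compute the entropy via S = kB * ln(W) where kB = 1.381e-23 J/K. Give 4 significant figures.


Step 1: ln(W) = ln(28554) = 10.26
Step 2: S = kB * ln(W) = 1.381e-23 * 10.26
Step 3: S = 1.417e-22 J/K

1.417e-22


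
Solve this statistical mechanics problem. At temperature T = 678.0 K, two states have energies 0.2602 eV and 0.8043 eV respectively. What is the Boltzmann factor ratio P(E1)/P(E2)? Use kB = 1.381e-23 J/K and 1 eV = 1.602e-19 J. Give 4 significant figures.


Step 1: Compute energy difference dE = E1 - E2 = 0.2602 - 0.8043 = -0.5441 eV
Step 2: Convert to Joules: dE_J = -0.5441 * 1.602e-19 = -8.716e-20 J
Step 3: Compute exponent = -dE_J / (kB * T) = -(-8.716e-20) / (1.381e-23 * 678.0) = 9.309
Step 4: P(E1)/P(E2) = exp(9.309) = 1.104e+04

1.104e+04


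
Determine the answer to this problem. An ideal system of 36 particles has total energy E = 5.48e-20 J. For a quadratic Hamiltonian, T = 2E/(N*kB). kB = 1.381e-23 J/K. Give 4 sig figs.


Step 1: Numerator = 2*E = 2*5.48e-20 = 1.096e-19 J
Step 2: Denominator = N*kB = 36*1.381e-23 = 4.972e-22
Step 3: T = 1.096e-19 / 4.972e-22 = 220.5 K

220.5


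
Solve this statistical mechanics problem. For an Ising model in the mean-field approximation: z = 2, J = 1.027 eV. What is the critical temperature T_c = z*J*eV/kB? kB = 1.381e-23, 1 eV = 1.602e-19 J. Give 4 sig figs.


Step 1: z*J = 2*1.027 = 2.054 eV
Step 2: Convert to Joules: 2.054*1.602e-19 = 3.291e-19 J
Step 3: T_c = 3.291e-19 / 1.381e-23 = 2.383e+04 K

2.383e+04


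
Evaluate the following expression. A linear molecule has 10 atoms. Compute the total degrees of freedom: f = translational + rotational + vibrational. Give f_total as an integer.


Step 1: Translational DOF = 3
Step 2: Rotational DOF (linear) = 2
Step 3: Vibrational DOF = 3*10 - 5 = 25
Step 4: Total = 3 + 2 + 25 = 30

30


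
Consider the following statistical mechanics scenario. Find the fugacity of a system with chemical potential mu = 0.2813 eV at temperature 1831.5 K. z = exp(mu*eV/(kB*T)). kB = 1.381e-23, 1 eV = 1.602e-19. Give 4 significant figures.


Step 1: Convert mu to Joules: 0.2813*1.602e-19 = 4.506e-20 J
Step 2: kB*T = 1.381e-23*1831.5 = 2.529e-20 J
Step 3: mu/(kB*T) = 1.782
Step 4: z = exp(1.782) = 5.94

5.94


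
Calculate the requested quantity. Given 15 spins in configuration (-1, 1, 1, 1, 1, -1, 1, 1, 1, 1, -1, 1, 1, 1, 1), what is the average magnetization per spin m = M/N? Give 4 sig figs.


Step 1: Count up spins (+1): 12, down spins (-1): 3
Step 2: Total magnetization M = 12 - 3 = 9
Step 3: m = M/N = 9/15 = 0.6

0.6


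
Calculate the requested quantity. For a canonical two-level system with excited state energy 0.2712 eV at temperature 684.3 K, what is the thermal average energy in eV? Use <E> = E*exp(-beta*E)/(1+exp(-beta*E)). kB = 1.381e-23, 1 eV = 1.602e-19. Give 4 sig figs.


Step 1: beta*E = 0.2712*1.602e-19/(1.381e-23*684.3) = 4.597
Step 2: exp(-beta*E) = 0.01008
Step 3: <E> = 0.2712*0.01008/(1+0.01008) = 0.002706 eV

0.002706


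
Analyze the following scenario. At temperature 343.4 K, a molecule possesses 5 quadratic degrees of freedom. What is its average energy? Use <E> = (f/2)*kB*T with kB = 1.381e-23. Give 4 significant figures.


Step 1: f/2 = 5/2 = 2.5
Step 2: kB*T = 1.381e-23 * 343.4 = 4.742e-21
Step 3: <E> = 2.5 * 4.742e-21 = 1.186e-20 J

1.186e-20


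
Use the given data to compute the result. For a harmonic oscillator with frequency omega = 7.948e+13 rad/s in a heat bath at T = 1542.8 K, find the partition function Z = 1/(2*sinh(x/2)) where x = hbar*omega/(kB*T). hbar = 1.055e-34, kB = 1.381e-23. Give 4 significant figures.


Step 1: Compute x = hbar*omega/(kB*T) = 1.055e-34*7.948e+13/(1.381e-23*1542.8) = 0.3936
Step 2: x/2 = 0.1968
Step 3: sinh(x/2) = 0.1981
Step 4: Z = 1/(2*0.1981) = 2.525

2.525


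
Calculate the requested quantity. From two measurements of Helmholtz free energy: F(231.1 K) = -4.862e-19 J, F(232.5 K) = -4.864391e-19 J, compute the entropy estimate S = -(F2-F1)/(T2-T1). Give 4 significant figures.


Step 1: dF = F2 - F1 = -4.864391e-19 - (-4.862e-19) = -2.391e-22 J
Step 2: dT = T2 - T1 = 232.5 - 231.1 = 1.4 K
Step 3: S = -dF/dT = -(-2.391e-22)/1.4 = 1.708e-22 J/K

1.708e-22


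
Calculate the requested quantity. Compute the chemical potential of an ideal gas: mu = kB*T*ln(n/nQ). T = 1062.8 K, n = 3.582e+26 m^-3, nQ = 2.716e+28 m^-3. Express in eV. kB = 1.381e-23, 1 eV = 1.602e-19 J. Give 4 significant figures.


Step 1: n/nQ = 3.582e+26/2.716e+28 = 0.01319
Step 2: ln(n/nQ) = -4.328
Step 3: mu = kB*T*ln(n/nQ) = 1.468e-20*-4.328 = -6.353e-20 J
Step 4: Convert to eV: -6.353e-20/1.602e-19 = -0.3966 eV

-0.3966


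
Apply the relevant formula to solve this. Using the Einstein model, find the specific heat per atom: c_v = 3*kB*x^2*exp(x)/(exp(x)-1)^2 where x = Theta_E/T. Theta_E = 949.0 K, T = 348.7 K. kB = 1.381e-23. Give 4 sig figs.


Step 1: x = Theta_E/T = 949.0/348.7 = 2.722
Step 2: x^2 = 7.407
Step 3: exp(x) = 15.2
Step 4: c_v = 3*1.381e-23*7.407*15.2/(15.2-1)^2 = 2.313e-23

2.313e-23


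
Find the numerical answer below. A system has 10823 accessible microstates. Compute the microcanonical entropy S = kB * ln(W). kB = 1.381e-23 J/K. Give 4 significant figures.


Step 1: ln(W) = ln(10823) = 9.289
Step 2: S = kB * ln(W) = 1.381e-23 * 9.289
Step 3: S = 1.283e-22 J/K

1.283e-22


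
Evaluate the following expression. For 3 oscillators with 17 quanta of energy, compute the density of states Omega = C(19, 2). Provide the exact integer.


Step 1: Use binomial coefficient C(19, 2)
Step 2: Numerator = 19! / 17!
Step 3: Denominator = 2!
Step 4: Omega = 171

171


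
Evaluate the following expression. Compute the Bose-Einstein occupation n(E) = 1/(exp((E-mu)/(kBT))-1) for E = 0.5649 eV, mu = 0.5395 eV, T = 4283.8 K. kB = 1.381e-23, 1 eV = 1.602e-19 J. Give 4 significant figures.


Step 1: (E - mu) = 0.0254 eV
Step 2: x = (E-mu)*eV/(kB*T) = 0.0254*1.602e-19/(1.381e-23*4283.8) = 0.06878
Step 3: exp(x) = 1.071
Step 4: n = 1/(exp(x)-1) = 14.04

14.04


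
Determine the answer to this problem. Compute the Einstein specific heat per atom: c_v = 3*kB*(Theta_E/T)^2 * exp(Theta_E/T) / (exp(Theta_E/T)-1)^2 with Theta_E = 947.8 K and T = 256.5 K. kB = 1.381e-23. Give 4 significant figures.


Step 1: x = Theta_E/T = 947.8/256.5 = 3.695
Step 2: x^2 = 13.65
Step 3: exp(x) = 40.25
Step 4: c_v = 3*1.381e-23*13.65*40.25/(40.25-1)^2 = 1.478e-23

1.478e-23


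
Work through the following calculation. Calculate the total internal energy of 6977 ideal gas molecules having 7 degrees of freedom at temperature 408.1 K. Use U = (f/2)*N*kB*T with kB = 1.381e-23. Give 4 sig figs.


Step 1: f/2 = 7/2 = 3.5
Step 2: N*kB*T = 6977*1.381e-23*408.1 = 3.932e-17
Step 3: U = 3.5 * 3.932e-17 = 1.376e-16 J

1.376e-16


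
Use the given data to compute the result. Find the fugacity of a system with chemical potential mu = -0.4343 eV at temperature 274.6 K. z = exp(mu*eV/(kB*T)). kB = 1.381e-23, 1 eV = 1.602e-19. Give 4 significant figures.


Step 1: Convert mu to Joules: -0.4343*1.602e-19 = -6.957e-20 J
Step 2: kB*T = 1.381e-23*274.6 = 3.792e-21 J
Step 3: mu/(kB*T) = -18.35
Step 4: z = exp(-18.35) = 1.077e-08

1.077e-08


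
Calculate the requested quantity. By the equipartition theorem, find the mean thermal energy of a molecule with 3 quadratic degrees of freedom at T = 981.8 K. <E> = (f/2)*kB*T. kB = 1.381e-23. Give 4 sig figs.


Step 1: f/2 = 3/2 = 1.5
Step 2: kB*T = 1.381e-23 * 981.8 = 1.356e-20
Step 3: <E> = 1.5 * 1.356e-20 = 2.034e-20 J

2.034e-20


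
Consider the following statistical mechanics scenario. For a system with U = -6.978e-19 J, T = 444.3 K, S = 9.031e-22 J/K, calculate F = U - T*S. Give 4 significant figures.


Step 1: T*S = 444.3 * 9.031e-22 = 4.012e-19 J
Step 2: F = U - T*S = -6.978e-19 - 4.012e-19
Step 3: F = -1.099e-18 J

-1.099e-18


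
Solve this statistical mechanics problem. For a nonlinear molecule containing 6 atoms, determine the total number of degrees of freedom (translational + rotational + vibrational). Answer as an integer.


Step 1: Translational DOF = 3
Step 2: Rotational DOF (nonlinear) = 3
Step 3: Vibrational DOF = 3*6 - 6 = 12
Step 4: Total = 3 + 3 + 12 = 18

18


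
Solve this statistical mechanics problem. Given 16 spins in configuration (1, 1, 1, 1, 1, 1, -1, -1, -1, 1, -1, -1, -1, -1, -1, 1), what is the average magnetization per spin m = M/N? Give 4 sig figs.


Step 1: Count up spins (+1): 8, down spins (-1): 8
Step 2: Total magnetization M = 8 - 8 = 0
Step 3: m = M/N = 0/16 = 0

0


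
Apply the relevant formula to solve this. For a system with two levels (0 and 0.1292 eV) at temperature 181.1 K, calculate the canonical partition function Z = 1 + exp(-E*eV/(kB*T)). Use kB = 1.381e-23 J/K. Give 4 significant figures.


Step 1: Compute beta*E = E*eV/(kB*T) = 0.1292*1.602e-19/(1.381e-23*181.1) = 8.276
Step 2: exp(-beta*E) = exp(-8.276) = 0.0002546
Step 3: Z = 1 + 0.0002546 = 1

1


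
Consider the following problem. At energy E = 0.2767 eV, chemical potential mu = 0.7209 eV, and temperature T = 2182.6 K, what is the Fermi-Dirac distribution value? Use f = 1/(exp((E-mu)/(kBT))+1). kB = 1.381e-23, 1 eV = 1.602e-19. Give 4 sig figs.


Step 1: (E - mu) = 0.2767 - 0.7209 = -0.4442 eV
Step 2: Convert: (E-mu)*eV = -7.116e-20 J
Step 3: x = (E-mu)*eV/(kB*T) = -2.361
Step 4: f = 1/(exp(-2.361)+1) = 0.9138

0.9138


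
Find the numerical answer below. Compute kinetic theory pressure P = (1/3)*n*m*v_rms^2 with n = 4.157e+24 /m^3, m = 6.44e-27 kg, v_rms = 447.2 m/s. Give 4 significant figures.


Step 1: v_rms^2 = 447.2^2 = 2e+05
Step 2: n*m = 4.157e+24*6.44e-27 = 0.02677
Step 3: P = (1/3)*0.02677*2e+05 = 1785 Pa

1785


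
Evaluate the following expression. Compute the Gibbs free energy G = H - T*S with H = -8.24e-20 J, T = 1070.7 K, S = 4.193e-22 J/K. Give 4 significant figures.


Step 1: T*S = 1070.7 * 4.193e-22 = 4.489e-19 J
Step 2: G = H - T*S = -8.24e-20 - 4.489e-19
Step 3: G = -5.313e-19 J

-5.313e-19


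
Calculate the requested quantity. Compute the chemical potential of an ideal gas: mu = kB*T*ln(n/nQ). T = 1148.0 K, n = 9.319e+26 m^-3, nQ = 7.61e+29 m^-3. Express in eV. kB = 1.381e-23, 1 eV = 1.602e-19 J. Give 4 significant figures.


Step 1: n/nQ = 9.319e+26/7.61e+29 = 0.001225
Step 2: ln(n/nQ) = -6.705
Step 3: mu = kB*T*ln(n/nQ) = 1.585e-20*-6.705 = -1.063e-19 J
Step 4: Convert to eV: -1.063e-19/1.602e-19 = -0.6636 eV

-0.6636


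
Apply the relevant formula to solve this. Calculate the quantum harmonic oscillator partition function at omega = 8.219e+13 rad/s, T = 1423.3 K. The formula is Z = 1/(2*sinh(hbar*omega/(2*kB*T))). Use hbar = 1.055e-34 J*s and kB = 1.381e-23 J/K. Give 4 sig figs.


Step 1: Compute x = hbar*omega/(kB*T) = 1.055e-34*8.219e+13/(1.381e-23*1423.3) = 0.4411
Step 2: x/2 = 0.2206
Step 3: sinh(x/2) = 0.2224
Step 4: Z = 1/(2*0.2224) = 2.249

2.249


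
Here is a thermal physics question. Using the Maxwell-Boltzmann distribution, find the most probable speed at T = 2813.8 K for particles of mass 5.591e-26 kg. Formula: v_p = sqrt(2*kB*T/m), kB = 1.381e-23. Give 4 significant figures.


Step 1: Numerator = 2*kB*T = 2*1.381e-23*2813.8 = 7.772e-20
Step 2: Ratio = 7.772e-20 / 5.591e-26 = 1.39e+06
Step 3: v_p = sqrt(1.39e+06) = 1179 m/s

1179


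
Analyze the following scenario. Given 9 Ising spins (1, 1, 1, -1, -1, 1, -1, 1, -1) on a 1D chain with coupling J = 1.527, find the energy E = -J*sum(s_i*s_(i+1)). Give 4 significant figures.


Step 1: Nearest-neighbor products: 1, 1, -1, 1, -1, -1, -1, -1
Step 2: Sum of products = -2
Step 3: E = -1.527 * -2 = 3.054

3.054


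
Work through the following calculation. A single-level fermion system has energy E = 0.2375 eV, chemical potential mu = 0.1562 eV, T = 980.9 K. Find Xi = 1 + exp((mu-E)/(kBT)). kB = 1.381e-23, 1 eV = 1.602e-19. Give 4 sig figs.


Step 1: (mu - E) = 0.1562 - 0.2375 = -0.0813 eV
Step 2: x = (mu-E)*eV/(kB*T) = -0.0813*1.602e-19/(1.381e-23*980.9) = -0.9615
Step 3: exp(x) = 0.3823
Step 4: Xi = 1 + 0.3823 = 1.382

1.382


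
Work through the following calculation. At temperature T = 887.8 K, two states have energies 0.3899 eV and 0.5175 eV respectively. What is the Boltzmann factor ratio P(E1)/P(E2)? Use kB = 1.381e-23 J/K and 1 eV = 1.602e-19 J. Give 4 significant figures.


Step 1: Compute energy difference dE = E1 - E2 = 0.3899 - 0.5175 = -0.1276 eV
Step 2: Convert to Joules: dE_J = -0.1276 * 1.602e-19 = -2.044e-20 J
Step 3: Compute exponent = -dE_J / (kB * T) = -(-2.044e-20) / (1.381e-23 * 887.8) = 1.667
Step 4: P(E1)/P(E2) = exp(1.667) = 5.298

5.298


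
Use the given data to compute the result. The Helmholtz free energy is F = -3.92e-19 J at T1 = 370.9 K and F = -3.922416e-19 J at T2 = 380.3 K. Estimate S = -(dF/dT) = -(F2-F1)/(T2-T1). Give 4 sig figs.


Step 1: dF = F2 - F1 = -3.922416e-19 - (-3.92e-19) = -2.416e-22 J
Step 2: dT = T2 - T1 = 380.3 - 370.9 = 9.4 K
Step 3: S = -dF/dT = -(-2.416e-22)/9.4 = 2.57e-23 J/K

2.57e-23


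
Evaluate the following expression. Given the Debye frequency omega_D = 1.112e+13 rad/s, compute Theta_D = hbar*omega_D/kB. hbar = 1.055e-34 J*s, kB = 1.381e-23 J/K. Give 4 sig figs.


Step 1: hbar*omega_D = 1.055e-34 * 1.112e+13 = 1.173e-21 J
Step 2: Theta_D = 1.173e-21 / 1.381e-23
Step 3: Theta_D = 84.95 K

84.95


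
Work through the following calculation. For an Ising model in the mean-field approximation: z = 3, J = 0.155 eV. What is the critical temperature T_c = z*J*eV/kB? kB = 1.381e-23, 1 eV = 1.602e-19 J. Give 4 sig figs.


Step 1: z*J = 3*0.155 = 0.465 eV
Step 2: Convert to Joules: 0.465*1.602e-19 = 7.449e-20 J
Step 3: T_c = 7.449e-20 / 1.381e-23 = 5394 K

5394


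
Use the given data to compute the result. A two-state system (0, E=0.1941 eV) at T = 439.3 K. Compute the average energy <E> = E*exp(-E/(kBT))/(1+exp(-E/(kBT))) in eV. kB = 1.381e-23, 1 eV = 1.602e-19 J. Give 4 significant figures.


Step 1: beta*E = 0.1941*1.602e-19/(1.381e-23*439.3) = 5.125
Step 2: exp(-beta*E) = 0.005943
Step 3: <E> = 0.1941*0.005943/(1+0.005943) = 0.001147 eV

0.001147


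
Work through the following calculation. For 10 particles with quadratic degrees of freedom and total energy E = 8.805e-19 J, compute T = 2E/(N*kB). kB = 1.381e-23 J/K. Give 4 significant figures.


Step 1: Numerator = 2*E = 2*8.805e-19 = 1.761e-18 J
Step 2: Denominator = N*kB = 10*1.381e-23 = 1.381e-22
Step 3: T = 1.761e-18 / 1.381e-22 = 1.275e+04 K

1.275e+04


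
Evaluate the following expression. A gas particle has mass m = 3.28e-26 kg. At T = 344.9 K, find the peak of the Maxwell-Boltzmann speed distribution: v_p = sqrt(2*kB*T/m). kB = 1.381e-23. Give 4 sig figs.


Step 1: Numerator = 2*kB*T = 2*1.381e-23*344.9 = 9.526e-21
Step 2: Ratio = 9.526e-21 / 3.28e-26 = 2.904e+05
Step 3: v_p = sqrt(2.904e+05) = 538.9 m/s

538.9


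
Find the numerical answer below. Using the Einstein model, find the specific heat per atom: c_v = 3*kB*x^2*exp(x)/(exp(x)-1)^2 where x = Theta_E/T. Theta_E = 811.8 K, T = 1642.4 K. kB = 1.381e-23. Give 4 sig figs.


Step 1: x = Theta_E/T = 811.8/1642.4 = 0.4943
Step 2: x^2 = 0.2443
Step 3: exp(x) = 1.639
Step 4: c_v = 3*1.381e-23*0.2443*1.639/(1.639-1)^2 = 4.06e-23

4.06e-23


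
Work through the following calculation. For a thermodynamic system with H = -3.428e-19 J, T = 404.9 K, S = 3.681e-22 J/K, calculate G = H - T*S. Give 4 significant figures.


Step 1: T*S = 404.9 * 3.681e-22 = 1.49e-19 J
Step 2: G = H - T*S = -3.428e-19 - 1.49e-19
Step 3: G = -4.918e-19 J

-4.918e-19


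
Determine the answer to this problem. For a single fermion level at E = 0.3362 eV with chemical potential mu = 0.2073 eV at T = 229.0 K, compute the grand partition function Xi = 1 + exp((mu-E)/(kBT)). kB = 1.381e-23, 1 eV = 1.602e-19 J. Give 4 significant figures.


Step 1: (mu - E) = 0.2073 - 0.3362 = -0.1289 eV
Step 2: x = (mu-E)*eV/(kB*T) = -0.1289*1.602e-19/(1.381e-23*229.0) = -6.53
Step 3: exp(x) = 0.00146
Step 4: Xi = 1 + 0.00146 = 1.001

1.001


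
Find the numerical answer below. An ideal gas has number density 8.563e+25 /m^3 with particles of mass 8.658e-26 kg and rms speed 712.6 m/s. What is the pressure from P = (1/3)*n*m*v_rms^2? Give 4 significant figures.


Step 1: v_rms^2 = 712.6^2 = 5.078e+05
Step 2: n*m = 8.563e+25*8.658e-26 = 7.414
Step 3: P = (1/3)*7.414*5.078e+05 = 1.255e+06 Pa

1.255e+06


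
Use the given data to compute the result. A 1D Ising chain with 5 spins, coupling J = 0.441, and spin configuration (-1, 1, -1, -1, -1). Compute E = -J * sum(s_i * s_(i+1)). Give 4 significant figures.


Step 1: Nearest-neighbor products: -1, -1, 1, 1
Step 2: Sum of products = 0
Step 3: E = -0.441 * 0 = 0

0


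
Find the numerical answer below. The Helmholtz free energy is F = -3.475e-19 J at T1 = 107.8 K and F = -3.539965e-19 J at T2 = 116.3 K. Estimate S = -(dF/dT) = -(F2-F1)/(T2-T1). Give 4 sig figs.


Step 1: dF = F2 - F1 = -3.539965e-19 - (-3.475e-19) = -6.4965e-21 J
Step 2: dT = T2 - T1 = 116.3 - 107.8 = 8.5 K
Step 3: S = -dF/dT = -(-6.4965e-21)/8.5 = 7.643e-22 J/K

7.643e-22


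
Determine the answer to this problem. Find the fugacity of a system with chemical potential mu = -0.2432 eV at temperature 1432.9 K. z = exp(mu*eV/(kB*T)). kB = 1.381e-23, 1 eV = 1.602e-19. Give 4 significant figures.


Step 1: Convert mu to Joules: -0.2432*1.602e-19 = -3.896e-20 J
Step 2: kB*T = 1.381e-23*1432.9 = 1.979e-20 J
Step 3: mu/(kB*T) = -1.969
Step 4: z = exp(-1.969) = 0.1396

0.1396


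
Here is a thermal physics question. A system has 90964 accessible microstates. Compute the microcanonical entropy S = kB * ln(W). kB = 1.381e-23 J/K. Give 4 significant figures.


Step 1: ln(W) = ln(90964) = 11.42
Step 2: S = kB * ln(W) = 1.381e-23 * 11.42
Step 3: S = 1.577e-22 J/K

1.577e-22


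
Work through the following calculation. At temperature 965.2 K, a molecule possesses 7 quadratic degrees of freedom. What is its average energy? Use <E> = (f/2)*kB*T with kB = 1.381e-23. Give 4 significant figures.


Step 1: f/2 = 7/2 = 3.5
Step 2: kB*T = 1.381e-23 * 965.2 = 1.333e-20
Step 3: <E> = 3.5 * 1.333e-20 = 4.665e-20 J

4.665e-20


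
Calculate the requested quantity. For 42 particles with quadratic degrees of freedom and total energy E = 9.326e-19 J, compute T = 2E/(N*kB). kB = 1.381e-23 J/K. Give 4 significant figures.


Step 1: Numerator = 2*E = 2*9.326e-19 = 1.865e-18 J
Step 2: Denominator = N*kB = 42*1.381e-23 = 5.8e-22
Step 3: T = 1.865e-18 / 5.8e-22 = 3216 K

3216


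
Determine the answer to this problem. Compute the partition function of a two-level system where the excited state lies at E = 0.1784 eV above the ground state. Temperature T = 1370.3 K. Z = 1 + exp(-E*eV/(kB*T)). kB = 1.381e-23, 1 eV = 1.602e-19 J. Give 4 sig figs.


Step 1: Compute beta*E = E*eV/(kB*T) = 0.1784*1.602e-19/(1.381e-23*1370.3) = 1.51
Step 2: exp(-beta*E) = exp(-1.51) = 0.2209
Step 3: Z = 1 + 0.2209 = 1.221

1.221


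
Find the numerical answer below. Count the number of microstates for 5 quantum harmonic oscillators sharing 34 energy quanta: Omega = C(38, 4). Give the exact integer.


Step 1: Use binomial coefficient C(38, 4)
Step 2: Numerator = 38! / 34!
Step 3: Denominator = 4!
Step 4: Omega = 73815

73815


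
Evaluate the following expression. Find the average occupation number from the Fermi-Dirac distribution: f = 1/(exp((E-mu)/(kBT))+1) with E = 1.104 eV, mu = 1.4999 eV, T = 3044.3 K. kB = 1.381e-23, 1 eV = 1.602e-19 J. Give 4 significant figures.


Step 1: (E - mu) = 1.104 - 1.4999 = -0.3959 eV
Step 2: Convert: (E-mu)*eV = -6.342e-20 J
Step 3: x = (E-mu)*eV/(kB*T) = -1.509
Step 4: f = 1/(exp(-1.509)+1) = 0.8188

0.8188


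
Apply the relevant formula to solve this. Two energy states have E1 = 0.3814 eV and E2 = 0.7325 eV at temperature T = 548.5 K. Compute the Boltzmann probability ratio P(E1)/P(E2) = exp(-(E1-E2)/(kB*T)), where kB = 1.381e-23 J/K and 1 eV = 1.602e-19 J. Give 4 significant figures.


Step 1: Compute energy difference dE = E1 - E2 = 0.3814 - 0.7325 = -0.3511 eV
Step 2: Convert to Joules: dE_J = -0.3511 * 1.602e-19 = -5.625e-20 J
Step 3: Compute exponent = -dE_J / (kB * T) = -(-5.625e-20) / (1.381e-23 * 548.5) = 7.425
Step 4: P(E1)/P(E2) = exp(7.425) = 1678

1678


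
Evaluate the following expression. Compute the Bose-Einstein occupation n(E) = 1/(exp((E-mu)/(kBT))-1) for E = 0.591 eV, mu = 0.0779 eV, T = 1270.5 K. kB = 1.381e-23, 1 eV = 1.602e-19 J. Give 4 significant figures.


Step 1: (E - mu) = 0.5131 eV
Step 2: x = (E-mu)*eV/(kB*T) = 0.5131*1.602e-19/(1.381e-23*1270.5) = 4.685
Step 3: exp(x) = 108.3
Step 4: n = 1/(exp(x)-1) = 0.00932

0.00932


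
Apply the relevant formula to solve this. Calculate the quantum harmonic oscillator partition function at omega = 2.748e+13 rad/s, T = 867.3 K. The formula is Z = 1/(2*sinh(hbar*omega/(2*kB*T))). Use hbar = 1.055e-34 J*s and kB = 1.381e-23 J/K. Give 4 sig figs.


Step 1: Compute x = hbar*omega/(kB*T) = 1.055e-34*2.748e+13/(1.381e-23*867.3) = 0.2421
Step 2: x/2 = 0.121
Step 3: sinh(x/2) = 0.1213
Step 4: Z = 1/(2*0.1213) = 4.121

4.121


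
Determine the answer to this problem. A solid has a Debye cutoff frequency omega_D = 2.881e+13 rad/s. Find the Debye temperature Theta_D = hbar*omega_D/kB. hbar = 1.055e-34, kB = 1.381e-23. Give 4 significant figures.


Step 1: hbar*omega_D = 1.055e-34 * 2.881e+13 = 3.039e-21 J
Step 2: Theta_D = 3.039e-21 / 1.381e-23
Step 3: Theta_D = 220.1 K

220.1


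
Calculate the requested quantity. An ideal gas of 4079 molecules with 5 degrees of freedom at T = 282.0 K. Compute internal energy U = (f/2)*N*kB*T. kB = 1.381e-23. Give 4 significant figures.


Step 1: f/2 = 5/2 = 2.5
Step 2: N*kB*T = 4079*1.381e-23*282.0 = 1.589e-17
Step 3: U = 2.5 * 1.589e-17 = 3.971e-17 J

3.971e-17


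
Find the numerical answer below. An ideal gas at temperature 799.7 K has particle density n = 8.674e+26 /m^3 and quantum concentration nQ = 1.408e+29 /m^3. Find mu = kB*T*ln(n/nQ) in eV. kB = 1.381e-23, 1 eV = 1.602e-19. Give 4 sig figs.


Step 1: n/nQ = 8.674e+26/1.408e+29 = 0.006161
Step 2: ln(n/nQ) = -5.09
Step 3: mu = kB*T*ln(n/nQ) = 1.104e-20*-5.09 = -5.621e-20 J
Step 4: Convert to eV: -5.621e-20/1.602e-19 = -0.3509 eV

-0.3509


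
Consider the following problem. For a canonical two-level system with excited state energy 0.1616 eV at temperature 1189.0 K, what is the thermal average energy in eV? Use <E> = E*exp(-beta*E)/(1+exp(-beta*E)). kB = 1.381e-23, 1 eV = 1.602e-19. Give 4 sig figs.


Step 1: beta*E = 0.1616*1.602e-19/(1.381e-23*1189.0) = 1.577
Step 2: exp(-beta*E) = 0.2067
Step 3: <E> = 0.1616*0.2067/(1+0.2067) = 0.02768 eV

0.02768


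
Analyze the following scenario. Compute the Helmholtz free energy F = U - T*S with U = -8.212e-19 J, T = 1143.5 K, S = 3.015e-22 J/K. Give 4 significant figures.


Step 1: T*S = 1143.5 * 3.015e-22 = 3.448e-19 J
Step 2: F = U - T*S = -8.212e-19 - 3.448e-19
Step 3: F = -1.166e-18 J

-1.166e-18


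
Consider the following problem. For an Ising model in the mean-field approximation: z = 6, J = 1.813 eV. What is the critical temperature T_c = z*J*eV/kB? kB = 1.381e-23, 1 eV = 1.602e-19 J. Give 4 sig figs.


Step 1: z*J = 6*1.813 = 10.88 eV
Step 2: Convert to Joules: 10.88*1.602e-19 = 1.743e-18 J
Step 3: T_c = 1.743e-18 / 1.381e-23 = 1.262e+05 K

1.262e+05


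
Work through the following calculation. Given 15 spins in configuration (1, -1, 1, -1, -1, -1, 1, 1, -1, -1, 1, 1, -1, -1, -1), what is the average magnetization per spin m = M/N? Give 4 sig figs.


Step 1: Count up spins (+1): 6, down spins (-1): 9
Step 2: Total magnetization M = 6 - 9 = -3
Step 3: m = M/N = -3/15 = -0.2

-0.2


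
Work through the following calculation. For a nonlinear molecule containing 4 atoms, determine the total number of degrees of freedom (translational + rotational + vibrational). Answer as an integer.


Step 1: Translational DOF = 3
Step 2: Rotational DOF (nonlinear) = 3
Step 3: Vibrational DOF = 3*4 - 6 = 6
Step 4: Total = 3 + 3 + 6 = 12

12


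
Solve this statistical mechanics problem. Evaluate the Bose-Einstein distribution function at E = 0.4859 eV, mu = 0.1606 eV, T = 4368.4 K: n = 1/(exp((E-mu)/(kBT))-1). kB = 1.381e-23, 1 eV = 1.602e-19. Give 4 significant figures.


Step 1: (E - mu) = 0.3253 eV
Step 2: x = (E-mu)*eV/(kB*T) = 0.3253*1.602e-19/(1.381e-23*4368.4) = 0.8638
Step 3: exp(x) = 2.372
Step 4: n = 1/(exp(x)-1) = 0.7287

0.7287


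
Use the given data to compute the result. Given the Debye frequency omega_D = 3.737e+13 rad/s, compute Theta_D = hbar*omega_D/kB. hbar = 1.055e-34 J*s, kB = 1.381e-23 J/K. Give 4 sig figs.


Step 1: hbar*omega_D = 1.055e-34 * 3.737e+13 = 3.943e-21 J
Step 2: Theta_D = 3.943e-21 / 1.381e-23
Step 3: Theta_D = 285.5 K

285.5


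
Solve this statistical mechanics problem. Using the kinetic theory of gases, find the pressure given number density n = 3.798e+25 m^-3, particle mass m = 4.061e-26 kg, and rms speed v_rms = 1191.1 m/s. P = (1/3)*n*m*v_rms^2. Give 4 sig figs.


Step 1: v_rms^2 = 1191.1^2 = 1.419e+06
Step 2: n*m = 3.798e+25*4.061e-26 = 1.542
Step 3: P = (1/3)*1.542*1.419e+06 = 7.294e+05 Pa

7.294e+05


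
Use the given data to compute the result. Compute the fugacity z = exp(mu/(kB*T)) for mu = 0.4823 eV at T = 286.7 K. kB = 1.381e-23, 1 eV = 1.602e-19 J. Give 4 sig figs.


Step 1: Convert mu to Joules: 0.4823*1.602e-19 = 7.726e-20 J
Step 2: kB*T = 1.381e-23*286.7 = 3.959e-21 J
Step 3: mu/(kB*T) = 19.51
Step 4: z = exp(19.51) = 2.986e+08

2.986e+08


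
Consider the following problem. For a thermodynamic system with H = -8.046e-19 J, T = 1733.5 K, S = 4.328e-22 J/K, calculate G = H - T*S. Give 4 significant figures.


Step 1: T*S = 1733.5 * 4.328e-22 = 7.503e-19 J
Step 2: G = H - T*S = -8.046e-19 - 7.503e-19
Step 3: G = -1.555e-18 J

-1.555e-18


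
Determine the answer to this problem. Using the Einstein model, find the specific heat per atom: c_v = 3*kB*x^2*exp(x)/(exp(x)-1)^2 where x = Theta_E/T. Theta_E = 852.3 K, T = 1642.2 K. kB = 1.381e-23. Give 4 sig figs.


Step 1: x = Theta_E/T = 852.3/1642.2 = 0.519
Step 2: x^2 = 0.2694
Step 3: exp(x) = 1.68
Step 4: c_v = 3*1.381e-23*0.2694*1.68/(1.68-1)^2 = 4.051e-23

4.051e-23


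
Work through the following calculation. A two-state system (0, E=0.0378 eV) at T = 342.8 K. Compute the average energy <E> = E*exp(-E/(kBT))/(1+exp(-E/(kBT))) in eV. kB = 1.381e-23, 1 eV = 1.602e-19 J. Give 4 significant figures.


Step 1: beta*E = 0.0378*1.602e-19/(1.381e-23*342.8) = 1.279
Step 2: exp(-beta*E) = 0.2783
Step 3: <E> = 0.0378*0.2783/(1+0.2783) = 0.008229 eV

0.008229


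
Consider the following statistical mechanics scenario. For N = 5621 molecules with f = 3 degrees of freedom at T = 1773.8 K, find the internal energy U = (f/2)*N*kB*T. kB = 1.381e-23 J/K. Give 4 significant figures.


Step 1: f/2 = 3/2 = 1.5
Step 2: N*kB*T = 5621*1.381e-23*1773.8 = 1.377e-16
Step 3: U = 1.5 * 1.377e-16 = 2.065e-16 J

2.065e-16


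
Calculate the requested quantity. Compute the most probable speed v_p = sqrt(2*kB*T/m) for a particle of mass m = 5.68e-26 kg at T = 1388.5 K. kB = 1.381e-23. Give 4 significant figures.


Step 1: Numerator = 2*kB*T = 2*1.381e-23*1388.5 = 3.835e-20
Step 2: Ratio = 3.835e-20 / 5.68e-26 = 6.752e+05
Step 3: v_p = sqrt(6.752e+05) = 821.7 m/s

821.7


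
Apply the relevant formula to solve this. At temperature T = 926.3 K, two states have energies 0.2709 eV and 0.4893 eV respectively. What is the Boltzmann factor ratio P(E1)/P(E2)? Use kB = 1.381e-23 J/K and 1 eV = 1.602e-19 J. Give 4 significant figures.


Step 1: Compute energy difference dE = E1 - E2 = 0.2709 - 0.4893 = -0.2184 eV
Step 2: Convert to Joules: dE_J = -0.2184 * 1.602e-19 = -3.499e-20 J
Step 3: Compute exponent = -dE_J / (kB * T) = -(-3.499e-20) / (1.381e-23 * 926.3) = 2.735
Step 4: P(E1)/P(E2) = exp(2.735) = 15.41

15.41


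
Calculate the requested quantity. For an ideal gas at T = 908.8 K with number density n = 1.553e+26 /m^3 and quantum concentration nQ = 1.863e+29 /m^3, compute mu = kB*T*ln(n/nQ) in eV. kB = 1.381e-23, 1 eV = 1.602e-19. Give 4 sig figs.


Step 1: n/nQ = 1.553e+26/1.863e+29 = 0.0008336
Step 2: ln(n/nQ) = -7.09
Step 3: mu = kB*T*ln(n/nQ) = 1.255e-20*-7.09 = -8.898e-20 J
Step 4: Convert to eV: -8.898e-20/1.602e-19 = -0.5554 eV

-0.5554


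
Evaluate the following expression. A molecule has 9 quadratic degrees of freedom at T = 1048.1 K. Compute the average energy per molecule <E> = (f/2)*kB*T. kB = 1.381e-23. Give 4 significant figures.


Step 1: f/2 = 9/2 = 4.5
Step 2: kB*T = 1.381e-23 * 1048.1 = 1.447e-20
Step 3: <E> = 4.5 * 1.447e-20 = 6.513e-20 J

6.513e-20


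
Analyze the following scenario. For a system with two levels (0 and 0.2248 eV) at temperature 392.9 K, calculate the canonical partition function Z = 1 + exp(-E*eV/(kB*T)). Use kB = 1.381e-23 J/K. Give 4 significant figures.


Step 1: Compute beta*E = E*eV/(kB*T) = 0.2248*1.602e-19/(1.381e-23*392.9) = 6.637
Step 2: exp(-beta*E) = exp(-6.637) = 0.001311
Step 3: Z = 1 + 0.001311 = 1.001

1.001


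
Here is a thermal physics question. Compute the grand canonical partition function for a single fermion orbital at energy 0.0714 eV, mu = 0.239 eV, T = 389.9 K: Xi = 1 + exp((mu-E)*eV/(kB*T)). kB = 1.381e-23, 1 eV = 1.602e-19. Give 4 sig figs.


Step 1: (mu - E) = 0.239 - 0.0714 = 0.1676 eV
Step 2: x = (mu-E)*eV/(kB*T) = 0.1676*1.602e-19/(1.381e-23*389.9) = 4.986
Step 3: exp(x) = 146.4
Step 4: Xi = 1 + 146.4 = 147.4

147.4


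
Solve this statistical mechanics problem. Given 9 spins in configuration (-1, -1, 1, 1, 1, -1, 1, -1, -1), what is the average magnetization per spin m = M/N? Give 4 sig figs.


Step 1: Count up spins (+1): 4, down spins (-1): 5
Step 2: Total magnetization M = 4 - 5 = -1
Step 3: m = M/N = -1/9 = -0.1111

-0.1111


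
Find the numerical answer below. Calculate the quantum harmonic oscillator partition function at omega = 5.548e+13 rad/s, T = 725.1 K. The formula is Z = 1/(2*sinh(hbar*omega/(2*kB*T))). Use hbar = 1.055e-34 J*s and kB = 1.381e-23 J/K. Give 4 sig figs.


Step 1: Compute x = hbar*omega/(kB*T) = 1.055e-34*5.548e+13/(1.381e-23*725.1) = 0.5845
Step 2: x/2 = 0.2923
Step 3: sinh(x/2) = 0.2964
Step 4: Z = 1/(2*0.2964) = 1.687

1.687


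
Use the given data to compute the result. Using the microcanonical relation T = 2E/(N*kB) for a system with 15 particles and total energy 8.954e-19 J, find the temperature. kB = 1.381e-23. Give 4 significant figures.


Step 1: Numerator = 2*E = 2*8.954e-19 = 1.791e-18 J
Step 2: Denominator = N*kB = 15*1.381e-23 = 2.071e-22
Step 3: T = 1.791e-18 / 2.071e-22 = 8645 K

8645


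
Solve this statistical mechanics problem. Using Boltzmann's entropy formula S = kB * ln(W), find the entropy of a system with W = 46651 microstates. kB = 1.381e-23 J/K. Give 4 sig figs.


Step 1: ln(W) = ln(46651) = 10.75
Step 2: S = kB * ln(W) = 1.381e-23 * 10.75
Step 3: S = 1.485e-22 J/K

1.485e-22


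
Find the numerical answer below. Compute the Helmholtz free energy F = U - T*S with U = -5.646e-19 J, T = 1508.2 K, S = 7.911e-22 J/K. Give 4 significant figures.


Step 1: T*S = 1508.2 * 7.911e-22 = 1.193e-18 J
Step 2: F = U - T*S = -5.646e-19 - 1.193e-18
Step 3: F = -1.758e-18 J

-1.758e-18


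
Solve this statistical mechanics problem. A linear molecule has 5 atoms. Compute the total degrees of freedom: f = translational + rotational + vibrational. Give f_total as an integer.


Step 1: Translational DOF = 3
Step 2: Rotational DOF (linear) = 2
Step 3: Vibrational DOF = 3*5 - 5 = 10
Step 4: Total = 3 + 2 + 10 = 15

15


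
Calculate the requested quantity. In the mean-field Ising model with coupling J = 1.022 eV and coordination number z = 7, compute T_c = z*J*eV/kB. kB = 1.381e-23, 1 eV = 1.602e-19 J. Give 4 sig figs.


Step 1: z*J = 7*1.022 = 7.154 eV
Step 2: Convert to Joules: 7.154*1.602e-19 = 1.146e-18 J
Step 3: T_c = 1.146e-18 / 1.381e-23 = 8.299e+04 K

8.299e+04


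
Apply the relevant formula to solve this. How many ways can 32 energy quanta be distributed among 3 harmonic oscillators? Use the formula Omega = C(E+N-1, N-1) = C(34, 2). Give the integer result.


Step 1: Use binomial coefficient C(34, 2)
Step 2: Numerator = 34! / 32!
Step 3: Denominator = 2!
Step 4: Omega = 561

561


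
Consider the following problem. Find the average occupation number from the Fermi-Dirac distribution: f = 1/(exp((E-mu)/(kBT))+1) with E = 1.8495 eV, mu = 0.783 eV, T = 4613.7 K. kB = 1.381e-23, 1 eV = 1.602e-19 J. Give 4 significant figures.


Step 1: (E - mu) = 1.8495 - 0.783 = 1.067 eV
Step 2: Convert: (E-mu)*eV = 1.709e-19 J
Step 3: x = (E-mu)*eV/(kB*T) = 2.682
Step 4: f = 1/(exp(2.682)+1) = 0.06407

0.06407


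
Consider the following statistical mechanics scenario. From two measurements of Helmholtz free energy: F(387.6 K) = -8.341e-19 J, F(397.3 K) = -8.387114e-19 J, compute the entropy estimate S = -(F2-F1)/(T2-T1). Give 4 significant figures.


Step 1: dF = F2 - F1 = -8.387114e-19 - (-8.341e-19) = -4.6114e-21 J
Step 2: dT = T2 - T1 = 397.3 - 387.6 = 9.7 K
Step 3: S = -dF/dT = -(-4.6114e-21)/9.7 = 4.754e-22 J/K

4.754e-22


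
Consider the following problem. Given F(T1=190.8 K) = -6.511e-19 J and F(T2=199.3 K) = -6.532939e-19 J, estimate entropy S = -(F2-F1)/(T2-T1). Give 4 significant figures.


Step 1: dF = F2 - F1 = -6.532939e-19 - (-6.511e-19) = -2.1939e-21 J
Step 2: dT = T2 - T1 = 199.3 - 190.8 = 8.5 K
Step 3: S = -dF/dT = -(-2.1939e-21)/8.5 = 2.581e-22 J/K

2.581e-22


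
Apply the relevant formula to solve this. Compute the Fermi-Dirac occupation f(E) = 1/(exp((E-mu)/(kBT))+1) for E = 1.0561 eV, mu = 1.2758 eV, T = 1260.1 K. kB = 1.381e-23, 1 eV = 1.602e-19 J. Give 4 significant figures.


Step 1: (E - mu) = 1.0561 - 1.2758 = -0.2197 eV
Step 2: Convert: (E-mu)*eV = -3.52e-20 J
Step 3: x = (E-mu)*eV/(kB*T) = -2.023
Step 4: f = 1/(exp(-2.023)+1) = 0.8831

0.8831


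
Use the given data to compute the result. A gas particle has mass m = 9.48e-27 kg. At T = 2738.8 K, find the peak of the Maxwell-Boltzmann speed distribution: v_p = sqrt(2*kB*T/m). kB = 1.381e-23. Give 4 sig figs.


Step 1: Numerator = 2*kB*T = 2*1.381e-23*2738.8 = 7.565e-20
Step 2: Ratio = 7.565e-20 / 9.48e-27 = 7.979e+06
Step 3: v_p = sqrt(7.979e+06) = 2825 m/s

2825


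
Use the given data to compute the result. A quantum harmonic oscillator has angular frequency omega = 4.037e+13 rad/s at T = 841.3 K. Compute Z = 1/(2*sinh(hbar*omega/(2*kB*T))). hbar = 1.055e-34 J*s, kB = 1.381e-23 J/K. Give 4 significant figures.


Step 1: Compute x = hbar*omega/(kB*T) = 1.055e-34*4.037e+13/(1.381e-23*841.3) = 0.3666
Step 2: x/2 = 0.1833
Step 3: sinh(x/2) = 0.1843
Step 4: Z = 1/(2*0.1843) = 2.713

2.713


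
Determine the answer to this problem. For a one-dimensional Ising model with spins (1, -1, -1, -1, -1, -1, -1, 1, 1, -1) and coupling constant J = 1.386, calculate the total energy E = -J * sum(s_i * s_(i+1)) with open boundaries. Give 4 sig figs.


Step 1: Nearest-neighbor products: -1, 1, 1, 1, 1, 1, -1, 1, -1
Step 2: Sum of products = 3
Step 3: E = -1.386 * 3 = -4.158

-4.158


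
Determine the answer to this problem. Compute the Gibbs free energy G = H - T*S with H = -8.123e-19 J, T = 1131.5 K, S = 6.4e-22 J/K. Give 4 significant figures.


Step 1: T*S = 1131.5 * 6.4e-22 = 7.242e-19 J
Step 2: G = H - T*S = -8.123e-19 - 7.242e-19
Step 3: G = -1.536e-18 J

-1.536e-18


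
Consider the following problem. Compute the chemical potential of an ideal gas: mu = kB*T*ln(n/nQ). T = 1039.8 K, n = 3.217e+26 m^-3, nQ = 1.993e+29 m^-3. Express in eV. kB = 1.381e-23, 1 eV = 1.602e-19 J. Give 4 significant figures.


Step 1: n/nQ = 3.217e+26/1.993e+29 = 0.001614
Step 2: ln(n/nQ) = -6.429
Step 3: mu = kB*T*ln(n/nQ) = 1.436e-20*-6.429 = -9.232e-20 J
Step 4: Convert to eV: -9.232e-20/1.602e-19 = -0.5763 eV

-0.5763


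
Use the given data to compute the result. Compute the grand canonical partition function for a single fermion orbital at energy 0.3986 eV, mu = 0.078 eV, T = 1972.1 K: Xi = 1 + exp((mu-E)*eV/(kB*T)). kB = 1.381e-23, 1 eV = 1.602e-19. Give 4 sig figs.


Step 1: (mu - E) = 0.078 - 0.3986 = -0.3206 eV
Step 2: x = (mu-E)*eV/(kB*T) = -0.3206*1.602e-19/(1.381e-23*1972.1) = -1.886
Step 3: exp(x) = 0.1517
Step 4: Xi = 1 + 0.1517 = 1.152

1.152


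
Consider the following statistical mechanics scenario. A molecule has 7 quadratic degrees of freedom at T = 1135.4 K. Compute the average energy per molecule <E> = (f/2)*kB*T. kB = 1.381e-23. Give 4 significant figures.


Step 1: f/2 = 7/2 = 3.5
Step 2: kB*T = 1.381e-23 * 1135.4 = 1.568e-20
Step 3: <E> = 3.5 * 1.568e-20 = 5.488e-20 J

5.488e-20
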